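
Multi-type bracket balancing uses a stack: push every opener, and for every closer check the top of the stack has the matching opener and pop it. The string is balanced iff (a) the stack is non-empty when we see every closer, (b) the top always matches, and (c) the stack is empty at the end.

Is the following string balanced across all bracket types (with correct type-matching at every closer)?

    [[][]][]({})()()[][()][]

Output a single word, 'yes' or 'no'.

pos 0: push '['; stack = [
pos 1: push '['; stack = [[
pos 2: ']' matches '['; pop; stack = [
pos 3: push '['; stack = [[
pos 4: ']' matches '['; pop; stack = [
pos 5: ']' matches '['; pop; stack = (empty)
pos 6: push '['; stack = [
pos 7: ']' matches '['; pop; stack = (empty)
pos 8: push '('; stack = (
pos 9: push '{'; stack = ({
pos 10: '}' matches '{'; pop; stack = (
pos 11: ')' matches '('; pop; stack = (empty)
pos 12: push '('; stack = (
pos 13: ')' matches '('; pop; stack = (empty)
pos 14: push '('; stack = (
pos 15: ')' matches '('; pop; stack = (empty)
pos 16: push '['; stack = [
pos 17: ']' matches '['; pop; stack = (empty)
pos 18: push '['; stack = [
pos 19: push '('; stack = [(
pos 20: ')' matches '('; pop; stack = [
pos 21: ']' matches '['; pop; stack = (empty)
pos 22: push '['; stack = [
pos 23: ']' matches '['; pop; stack = (empty)
end: stack empty → VALID
Verdict: properly nested → yes

Answer: yes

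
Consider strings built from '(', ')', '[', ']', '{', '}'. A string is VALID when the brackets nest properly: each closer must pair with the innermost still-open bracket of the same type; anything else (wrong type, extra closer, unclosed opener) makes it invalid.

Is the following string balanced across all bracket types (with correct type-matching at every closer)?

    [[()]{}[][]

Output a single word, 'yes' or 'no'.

Answer: no

Derivation:
pos 0: push '['; stack = [
pos 1: push '['; stack = [[
pos 2: push '('; stack = [[(
pos 3: ')' matches '('; pop; stack = [[
pos 4: ']' matches '['; pop; stack = [
pos 5: push '{'; stack = [{
pos 6: '}' matches '{'; pop; stack = [
pos 7: push '['; stack = [[
pos 8: ']' matches '['; pop; stack = [
pos 9: push '['; stack = [[
pos 10: ']' matches '['; pop; stack = [
end: stack still non-empty ([) → INVALID
Verdict: unclosed openers at end: [ → no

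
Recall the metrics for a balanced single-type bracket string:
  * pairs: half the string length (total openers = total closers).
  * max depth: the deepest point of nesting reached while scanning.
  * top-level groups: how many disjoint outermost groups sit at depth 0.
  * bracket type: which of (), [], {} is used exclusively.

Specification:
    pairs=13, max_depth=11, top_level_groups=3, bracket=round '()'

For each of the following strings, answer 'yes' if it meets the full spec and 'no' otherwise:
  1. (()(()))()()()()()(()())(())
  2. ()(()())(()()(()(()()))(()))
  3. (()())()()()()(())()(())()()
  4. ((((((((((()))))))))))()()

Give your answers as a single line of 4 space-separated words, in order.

String 1 '(()(()))()()()()()(()())(())': depth seq [1 2 1 2 3 2 1 0 1 0 1 0 1 0 1 0 1 0 1 2 1 2 1 0 1 2 1 0]
  -> pairs=14 depth=3 groups=8 -> no
String 2 '()(()())(()()(()(()()))(()))': depth seq [1 0 1 2 1 2 1 0 1 2 1 2 1 2 3 2 3 4 3 4 3 2 1 2 3 2 1 0]
  -> pairs=14 depth=4 groups=3 -> no
String 3 '(()())()()()()(())()(())()()': depth seq [1 2 1 2 1 0 1 0 1 0 1 0 1 0 1 2 1 0 1 0 1 2 1 0 1 0 1 0]
  -> pairs=14 depth=2 groups=10 -> no
String 4 '((((((((((()))))))))))()()': depth seq [1 2 3 4 5 6 7 8 9 10 11 10 9 8 7 6 5 4 3 2 1 0 1 0 1 0]
  -> pairs=13 depth=11 groups=3 -> yes

Answer: no no no yes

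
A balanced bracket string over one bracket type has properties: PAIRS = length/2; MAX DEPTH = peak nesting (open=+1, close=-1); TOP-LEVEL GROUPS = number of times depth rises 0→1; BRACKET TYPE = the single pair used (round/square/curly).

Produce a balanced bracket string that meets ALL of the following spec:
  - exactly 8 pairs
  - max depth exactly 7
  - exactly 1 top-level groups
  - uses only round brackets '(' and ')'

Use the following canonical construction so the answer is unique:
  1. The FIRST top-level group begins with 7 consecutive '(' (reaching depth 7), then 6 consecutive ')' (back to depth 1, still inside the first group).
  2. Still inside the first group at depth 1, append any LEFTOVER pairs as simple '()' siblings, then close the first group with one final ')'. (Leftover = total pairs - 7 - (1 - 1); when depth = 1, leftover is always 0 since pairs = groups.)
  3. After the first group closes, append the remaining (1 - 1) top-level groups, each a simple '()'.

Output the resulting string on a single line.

Answer: ((((((())))))())

Derivation:
Spec: pairs=8 depth=7 groups=1
Leftover pairs = 8 - 7 - (1-1) = 1
First group: deep chain of depth 7 + 1 sibling pairs
Remaining 0 groups: simple '()' each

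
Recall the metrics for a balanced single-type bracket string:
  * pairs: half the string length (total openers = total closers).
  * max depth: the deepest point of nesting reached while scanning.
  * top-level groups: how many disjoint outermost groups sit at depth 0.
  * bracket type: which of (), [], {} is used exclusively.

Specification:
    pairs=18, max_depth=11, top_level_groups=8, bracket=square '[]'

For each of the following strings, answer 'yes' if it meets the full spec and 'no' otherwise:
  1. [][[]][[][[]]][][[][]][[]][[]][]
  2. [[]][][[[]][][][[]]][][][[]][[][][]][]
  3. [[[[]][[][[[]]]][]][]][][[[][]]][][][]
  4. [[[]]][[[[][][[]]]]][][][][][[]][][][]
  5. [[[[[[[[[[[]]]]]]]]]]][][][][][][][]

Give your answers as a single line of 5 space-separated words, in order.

Answer: no no no no yes

Derivation:
String 1 '[][[]][[][[]]][][[][]][[]][[]][]': depth seq [1 0 1 2 1 0 1 2 1 2 3 2 1 0 1 0 1 2 1 2 1 0 1 2 1 0 1 2 1 0 1 0]
  -> pairs=16 depth=3 groups=8 -> no
String 2 '[[]][][[[]][][][[]]][][][[]][[][][]][]': depth seq [1 2 1 0 1 0 1 2 3 2 1 2 1 2 1 2 3 2 1 0 1 0 1 0 1 2 1 0 1 2 1 2 1 2 1 0 1 0]
  -> pairs=19 depth=3 groups=8 -> no
String 3 '[[[[]][[][[[]]]][]][]][][[[][]]][][][]': depth seq [1 2 3 4 3 2 3 4 3 4 5 6 5 4 3 2 3 2 1 2 1 0 1 0 1 2 3 2 3 2 1 0 1 0 1 0 1 0]
  -> pairs=19 depth=6 groups=6 -> no
String 4 '[[[]]][[[[][][[]]]]][][][][][[]][][][]': depth seq [1 2 3 2 1 0 1 2 3 4 3 4 3 4 5 4 3 2 1 0 1 0 1 0 1 0 1 0 1 2 1 0 1 0 1 0 1 0]
  -> pairs=19 depth=5 groups=10 -> no
String 5 '[[[[[[[[[[[]]]]]]]]]]][][][][][][][]': depth seq [1 2 3 4 5 6 7 8 9 10 11 10 9 8 7 6 5 4 3 2 1 0 1 0 1 0 1 0 1 0 1 0 1 0 1 0]
  -> pairs=18 depth=11 groups=8 -> yes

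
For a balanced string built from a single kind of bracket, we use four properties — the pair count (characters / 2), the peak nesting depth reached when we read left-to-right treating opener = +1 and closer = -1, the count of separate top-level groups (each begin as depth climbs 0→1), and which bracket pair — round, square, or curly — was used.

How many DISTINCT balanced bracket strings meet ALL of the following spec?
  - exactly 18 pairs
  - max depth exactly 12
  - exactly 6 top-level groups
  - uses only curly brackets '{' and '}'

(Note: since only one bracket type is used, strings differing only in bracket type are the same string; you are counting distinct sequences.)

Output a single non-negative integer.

Answer: 156

Derivation:
Spec: pairs=18 depth=12 groups=6
Count(depth <= 12) = 17298639
Count(depth <= 11) = 17298483
Count(depth == 12) = 17298639 - 17298483 = 156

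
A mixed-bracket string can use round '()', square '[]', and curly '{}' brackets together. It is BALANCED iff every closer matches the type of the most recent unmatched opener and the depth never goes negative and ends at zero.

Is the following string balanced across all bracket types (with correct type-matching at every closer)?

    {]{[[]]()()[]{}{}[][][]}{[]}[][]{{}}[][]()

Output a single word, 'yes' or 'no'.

Answer: no

Derivation:
pos 0: push '{'; stack = {
pos 1: saw closer ']' but top of stack is '{' (expected '}') → INVALID
Verdict: type mismatch at position 1: ']' closes '{' → no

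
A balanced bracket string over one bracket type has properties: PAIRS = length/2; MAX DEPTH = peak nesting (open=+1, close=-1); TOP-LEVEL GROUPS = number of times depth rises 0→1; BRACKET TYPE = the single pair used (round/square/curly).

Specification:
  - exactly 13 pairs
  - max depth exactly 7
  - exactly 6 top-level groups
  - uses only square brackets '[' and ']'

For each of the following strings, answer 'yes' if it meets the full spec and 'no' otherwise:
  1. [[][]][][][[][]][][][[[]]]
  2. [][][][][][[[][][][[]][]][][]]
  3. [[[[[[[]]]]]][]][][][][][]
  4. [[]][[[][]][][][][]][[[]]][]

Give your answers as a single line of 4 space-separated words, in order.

Answer: no no yes no

Derivation:
String 1 '[[][]][][][[][]][][][[[]]]': depth seq [1 2 1 2 1 0 1 0 1 0 1 2 1 2 1 0 1 0 1 0 1 2 3 2 1 0]
  -> pairs=13 depth=3 groups=7 -> no
String 2 '[][][][][][[[][][][[]][]][][]]': depth seq [1 0 1 0 1 0 1 0 1 0 1 2 3 2 3 2 3 2 3 4 3 2 3 2 1 2 1 2 1 0]
  -> pairs=15 depth=4 groups=6 -> no
String 3 '[[[[[[[]]]]]][]][][][][][]': depth seq [1 2 3 4 5 6 7 6 5 4 3 2 1 2 1 0 1 0 1 0 1 0 1 0 1 0]
  -> pairs=13 depth=7 groups=6 -> yes
String 4 '[[]][[[][]][][][][]][[[]]][]': depth seq [1 2 1 0 1 2 3 2 3 2 1 2 1 2 1 2 1 2 1 0 1 2 3 2 1 0 1 0]
  -> pairs=14 depth=3 groups=4 -> no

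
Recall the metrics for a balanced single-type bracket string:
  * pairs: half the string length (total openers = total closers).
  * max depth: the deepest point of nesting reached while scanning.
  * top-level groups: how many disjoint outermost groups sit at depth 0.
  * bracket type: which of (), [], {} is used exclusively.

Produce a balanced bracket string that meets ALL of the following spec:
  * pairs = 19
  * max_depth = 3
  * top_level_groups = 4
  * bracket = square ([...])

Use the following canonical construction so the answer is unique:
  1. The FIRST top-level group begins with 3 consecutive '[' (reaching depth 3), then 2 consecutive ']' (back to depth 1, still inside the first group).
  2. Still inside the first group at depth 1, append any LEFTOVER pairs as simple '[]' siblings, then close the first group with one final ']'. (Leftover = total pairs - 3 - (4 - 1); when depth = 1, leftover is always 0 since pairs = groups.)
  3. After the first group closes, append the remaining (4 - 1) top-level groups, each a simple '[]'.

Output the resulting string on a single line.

Answer: [[[]][][][][][][][][][][][][][]][][][]

Derivation:
Spec: pairs=19 depth=3 groups=4
Leftover pairs = 19 - 3 - (4-1) = 13
First group: deep chain of depth 3 + 13 sibling pairs
Remaining 3 groups: simple '[]' each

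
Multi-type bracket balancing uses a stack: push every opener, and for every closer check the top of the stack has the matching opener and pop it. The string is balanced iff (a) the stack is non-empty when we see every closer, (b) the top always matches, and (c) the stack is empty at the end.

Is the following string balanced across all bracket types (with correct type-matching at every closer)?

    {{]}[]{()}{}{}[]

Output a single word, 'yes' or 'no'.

pos 0: push '{'; stack = {
pos 1: push '{'; stack = {{
pos 2: saw closer ']' but top of stack is '{' (expected '}') → INVALID
Verdict: type mismatch at position 2: ']' closes '{' → no

Answer: no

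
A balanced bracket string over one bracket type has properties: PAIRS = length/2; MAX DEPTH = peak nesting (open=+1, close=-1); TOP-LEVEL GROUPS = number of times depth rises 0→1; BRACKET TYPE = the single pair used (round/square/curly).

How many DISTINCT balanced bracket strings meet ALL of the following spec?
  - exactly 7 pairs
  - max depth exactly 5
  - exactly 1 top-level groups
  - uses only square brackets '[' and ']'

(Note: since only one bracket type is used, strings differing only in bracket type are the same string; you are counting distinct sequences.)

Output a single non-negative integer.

Spec: pairs=7 depth=5 groups=1
Count(depth <= 5) = 122
Count(depth <= 4) = 89
Count(depth == 5) = 122 - 89 = 33

Answer: 33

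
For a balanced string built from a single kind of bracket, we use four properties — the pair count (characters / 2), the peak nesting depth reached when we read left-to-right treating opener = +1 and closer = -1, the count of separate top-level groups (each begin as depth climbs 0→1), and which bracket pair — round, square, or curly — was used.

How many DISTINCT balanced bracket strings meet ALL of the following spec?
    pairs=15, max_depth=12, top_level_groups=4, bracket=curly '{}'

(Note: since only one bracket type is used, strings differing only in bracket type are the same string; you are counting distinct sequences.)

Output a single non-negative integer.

Answer: 4

Derivation:
Spec: pairs=15 depth=12 groups=4
Count(depth <= 12) = 1188640
Count(depth <= 11) = 1188636
Count(depth == 12) = 1188640 - 1188636 = 4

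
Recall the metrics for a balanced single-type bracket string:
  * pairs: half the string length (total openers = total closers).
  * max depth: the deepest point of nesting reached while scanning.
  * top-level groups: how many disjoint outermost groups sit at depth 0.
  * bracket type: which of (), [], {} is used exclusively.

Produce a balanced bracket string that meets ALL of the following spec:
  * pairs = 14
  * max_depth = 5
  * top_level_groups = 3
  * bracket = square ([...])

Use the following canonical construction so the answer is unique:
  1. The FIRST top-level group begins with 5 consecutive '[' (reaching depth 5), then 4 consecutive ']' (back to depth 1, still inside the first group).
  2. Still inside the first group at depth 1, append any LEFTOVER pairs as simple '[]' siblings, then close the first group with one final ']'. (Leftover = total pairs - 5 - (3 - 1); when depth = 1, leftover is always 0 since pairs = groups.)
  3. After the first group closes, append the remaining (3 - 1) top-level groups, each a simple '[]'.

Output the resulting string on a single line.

Spec: pairs=14 depth=5 groups=3
Leftover pairs = 14 - 5 - (3-1) = 7
First group: deep chain of depth 5 + 7 sibling pairs
Remaining 2 groups: simple '[]' each

Answer: [[[[[]]]][][][][][][][]][][]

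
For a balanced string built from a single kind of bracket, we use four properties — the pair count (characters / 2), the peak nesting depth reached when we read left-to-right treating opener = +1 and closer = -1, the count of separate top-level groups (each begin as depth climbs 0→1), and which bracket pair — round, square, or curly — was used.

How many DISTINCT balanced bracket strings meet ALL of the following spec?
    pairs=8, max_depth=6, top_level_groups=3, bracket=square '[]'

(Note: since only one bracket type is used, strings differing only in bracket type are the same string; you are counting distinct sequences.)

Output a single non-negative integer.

Spec: pairs=8 depth=6 groups=3
Count(depth <= 6) = 297
Count(depth <= 5) = 294
Count(depth == 6) = 297 - 294 = 3

Answer: 3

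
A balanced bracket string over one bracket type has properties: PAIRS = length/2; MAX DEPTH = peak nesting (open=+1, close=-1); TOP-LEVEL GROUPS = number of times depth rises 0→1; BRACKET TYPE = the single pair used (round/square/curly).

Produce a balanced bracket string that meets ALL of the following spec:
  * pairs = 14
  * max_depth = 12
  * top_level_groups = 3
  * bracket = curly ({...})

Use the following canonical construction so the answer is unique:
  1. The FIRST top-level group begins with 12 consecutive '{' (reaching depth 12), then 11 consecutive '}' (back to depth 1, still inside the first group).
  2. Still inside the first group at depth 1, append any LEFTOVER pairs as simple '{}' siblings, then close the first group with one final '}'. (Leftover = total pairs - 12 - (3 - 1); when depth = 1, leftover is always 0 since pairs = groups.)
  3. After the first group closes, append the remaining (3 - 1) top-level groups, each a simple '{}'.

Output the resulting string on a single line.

Spec: pairs=14 depth=12 groups=3
Leftover pairs = 14 - 12 - (3-1) = 0
First group: deep chain of depth 12 + 0 sibling pairs
Remaining 2 groups: simple '{}' each

Answer: {{{{{{{{{{{{}}}}}}}}}}}}{}{}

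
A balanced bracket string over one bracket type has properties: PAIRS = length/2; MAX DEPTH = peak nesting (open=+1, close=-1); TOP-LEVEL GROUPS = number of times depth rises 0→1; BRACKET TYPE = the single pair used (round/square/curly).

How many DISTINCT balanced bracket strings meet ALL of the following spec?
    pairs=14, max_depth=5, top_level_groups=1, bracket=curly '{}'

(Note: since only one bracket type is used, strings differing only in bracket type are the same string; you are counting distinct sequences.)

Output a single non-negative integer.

Answer: 190696

Derivation:
Spec: pairs=14 depth=5 groups=1
Count(depth <= 5) = 265721
Count(depth <= 4) = 75025
Count(depth == 5) = 265721 - 75025 = 190696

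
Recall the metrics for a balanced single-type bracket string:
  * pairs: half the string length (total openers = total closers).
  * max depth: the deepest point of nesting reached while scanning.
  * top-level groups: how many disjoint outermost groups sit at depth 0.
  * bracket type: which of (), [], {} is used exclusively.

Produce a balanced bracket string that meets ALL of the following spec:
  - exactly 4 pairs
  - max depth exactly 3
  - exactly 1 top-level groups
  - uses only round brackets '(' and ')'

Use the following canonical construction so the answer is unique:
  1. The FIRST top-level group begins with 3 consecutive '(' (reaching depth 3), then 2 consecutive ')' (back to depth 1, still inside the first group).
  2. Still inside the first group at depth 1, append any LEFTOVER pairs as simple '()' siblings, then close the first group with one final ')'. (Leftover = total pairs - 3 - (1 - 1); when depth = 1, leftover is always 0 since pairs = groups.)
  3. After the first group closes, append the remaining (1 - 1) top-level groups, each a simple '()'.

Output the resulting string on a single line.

Spec: pairs=4 depth=3 groups=1
Leftover pairs = 4 - 3 - (1-1) = 1
First group: deep chain of depth 3 + 1 sibling pairs
Remaining 0 groups: simple '()' each

Answer: ((())())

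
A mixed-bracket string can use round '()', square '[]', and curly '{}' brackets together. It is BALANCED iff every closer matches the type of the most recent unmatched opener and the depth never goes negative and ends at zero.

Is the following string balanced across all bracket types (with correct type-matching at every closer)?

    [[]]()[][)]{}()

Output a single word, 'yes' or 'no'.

pos 0: push '['; stack = [
pos 1: push '['; stack = [[
pos 2: ']' matches '['; pop; stack = [
pos 3: ']' matches '['; pop; stack = (empty)
pos 4: push '('; stack = (
pos 5: ')' matches '('; pop; stack = (empty)
pos 6: push '['; stack = [
pos 7: ']' matches '['; pop; stack = (empty)
pos 8: push '['; stack = [
pos 9: saw closer ')' but top of stack is '[' (expected ']') → INVALID
Verdict: type mismatch at position 9: ')' closes '[' → no

Answer: no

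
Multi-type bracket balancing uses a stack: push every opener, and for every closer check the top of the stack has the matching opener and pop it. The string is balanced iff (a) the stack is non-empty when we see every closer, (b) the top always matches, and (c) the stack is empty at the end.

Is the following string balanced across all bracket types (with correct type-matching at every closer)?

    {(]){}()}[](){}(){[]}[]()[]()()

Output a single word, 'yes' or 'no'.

pos 0: push '{'; stack = {
pos 1: push '('; stack = {(
pos 2: saw closer ']' but top of stack is '(' (expected ')') → INVALID
Verdict: type mismatch at position 2: ']' closes '(' → no

Answer: no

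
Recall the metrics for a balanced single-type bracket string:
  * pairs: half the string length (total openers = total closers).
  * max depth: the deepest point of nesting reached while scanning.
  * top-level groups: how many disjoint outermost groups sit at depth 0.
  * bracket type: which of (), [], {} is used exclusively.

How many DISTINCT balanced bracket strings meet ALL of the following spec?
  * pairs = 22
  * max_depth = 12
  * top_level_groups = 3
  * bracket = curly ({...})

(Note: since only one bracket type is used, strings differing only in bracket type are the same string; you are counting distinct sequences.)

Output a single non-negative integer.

Answer: 95493411

Derivation:
Spec: pairs=22 depth=12 groups=3
Count(depth <= 12) = 17867272176
Count(depth <= 11) = 17771778765
Count(depth == 12) = 17867272176 - 17771778765 = 95493411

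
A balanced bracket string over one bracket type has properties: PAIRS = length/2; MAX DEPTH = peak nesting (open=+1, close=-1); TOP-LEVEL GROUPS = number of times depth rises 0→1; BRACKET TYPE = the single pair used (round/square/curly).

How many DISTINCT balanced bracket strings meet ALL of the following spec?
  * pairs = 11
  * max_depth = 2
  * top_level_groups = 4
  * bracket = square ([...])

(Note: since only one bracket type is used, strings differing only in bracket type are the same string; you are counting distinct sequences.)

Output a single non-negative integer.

Spec: pairs=11 depth=2 groups=4
Count(depth <= 2) = 120
Count(depth <= 1) = 0
Count(depth == 2) = 120 - 0 = 120

Answer: 120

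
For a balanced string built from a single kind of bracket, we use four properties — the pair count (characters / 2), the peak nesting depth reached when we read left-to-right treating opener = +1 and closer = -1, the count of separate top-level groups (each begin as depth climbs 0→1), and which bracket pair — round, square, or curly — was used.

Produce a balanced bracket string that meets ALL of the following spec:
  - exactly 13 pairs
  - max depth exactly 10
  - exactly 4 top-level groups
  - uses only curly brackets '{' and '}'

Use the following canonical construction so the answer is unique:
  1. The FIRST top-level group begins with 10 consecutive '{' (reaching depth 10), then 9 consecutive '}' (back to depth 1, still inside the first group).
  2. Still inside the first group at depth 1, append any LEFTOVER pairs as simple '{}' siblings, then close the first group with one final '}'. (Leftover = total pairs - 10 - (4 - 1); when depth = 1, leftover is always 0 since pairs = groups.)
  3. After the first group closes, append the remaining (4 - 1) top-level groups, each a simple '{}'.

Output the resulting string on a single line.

Answer: {{{{{{{{{{}}}}}}}}}}{}{}{}

Derivation:
Spec: pairs=13 depth=10 groups=4
Leftover pairs = 13 - 10 - (4-1) = 0
First group: deep chain of depth 10 + 0 sibling pairs
Remaining 3 groups: simple '{}' each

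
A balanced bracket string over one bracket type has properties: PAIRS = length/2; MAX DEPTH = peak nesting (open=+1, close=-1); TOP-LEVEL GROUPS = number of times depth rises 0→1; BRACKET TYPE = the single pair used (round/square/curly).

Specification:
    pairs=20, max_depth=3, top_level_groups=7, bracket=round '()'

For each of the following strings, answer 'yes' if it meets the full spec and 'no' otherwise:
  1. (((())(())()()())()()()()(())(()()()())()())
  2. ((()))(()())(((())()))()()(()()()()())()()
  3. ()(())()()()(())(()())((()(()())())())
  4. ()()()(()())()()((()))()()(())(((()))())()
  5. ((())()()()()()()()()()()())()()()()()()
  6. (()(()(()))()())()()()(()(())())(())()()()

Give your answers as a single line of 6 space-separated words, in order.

String 1 '(((())(())()()())()()()()(())(()()()())()())': depth seq [1 2 3 4 3 2 3 4 3 2 3 2 3 2 3 2 1 2 1 2 1 2 1 2 1 2 3 2 1 2 3 2 3 2 3 2 3 2 1 2 1 2 1 0]
  -> pairs=22 depth=4 groups=1 -> no
String 2 '((()))(()())(((())()))()()(()()()()())()()': depth seq [1 2 3 2 1 0 1 2 1 2 1 0 1 2 3 4 3 2 3 2 1 0 1 0 1 0 1 2 1 2 1 2 1 2 1 2 1 0 1 0 1 0]
  -> pairs=21 depth=4 groups=8 -> no
String 3 '()(())()()()(())(()())((()(()())())())': depth seq [1 0 1 2 1 0 1 0 1 0 1 0 1 2 1 0 1 2 1 2 1 0 1 2 3 2 3 4 3 4 3 2 3 2 1 2 1 0]
  -> pairs=19 depth=4 groups=8 -> no
String 4 '()()()(()())()()((()))()()(())(((()))())()': depth seq [1 0 1 0 1 0 1 2 1 2 1 0 1 0 1 0 1 2 3 2 1 0 1 0 1 0 1 2 1 0 1 2 3 4 3 2 1 2 1 0 1 0]
  -> pairs=21 depth=4 groups=12 -> no
String 5 '((())()()()()()()()()()()())()()()()()()': depth seq [1 2 3 2 1 2 1 2 1 2 1 2 1 2 1 2 1 2 1 2 1 2 1 2 1 2 1 0 1 0 1 0 1 0 1 0 1 0 1 0]
  -> pairs=20 depth=3 groups=7 -> yes
String 6 '(()(()(()))()())()()()(()(())())(())()()()': depth seq [1 2 1 2 3 2 3 4 3 2 1 2 1 2 1 0 1 0 1 0 1 0 1 2 1 2 3 2 1 2 1 0 1 2 1 0 1 0 1 0 1 0]
  -> pairs=21 depth=4 groups=9 -> no

Answer: no no no no yes no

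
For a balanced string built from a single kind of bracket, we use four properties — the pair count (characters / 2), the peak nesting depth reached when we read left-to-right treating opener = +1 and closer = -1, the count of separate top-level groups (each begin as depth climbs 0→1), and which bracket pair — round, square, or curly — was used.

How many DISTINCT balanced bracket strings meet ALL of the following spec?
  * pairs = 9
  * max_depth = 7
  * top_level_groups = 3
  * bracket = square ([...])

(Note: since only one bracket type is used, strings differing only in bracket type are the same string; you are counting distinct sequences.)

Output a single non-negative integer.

Spec: pairs=9 depth=7 groups=3
Count(depth <= 7) = 1001
Count(depth <= 6) = 998
Count(depth == 7) = 1001 - 998 = 3

Answer: 3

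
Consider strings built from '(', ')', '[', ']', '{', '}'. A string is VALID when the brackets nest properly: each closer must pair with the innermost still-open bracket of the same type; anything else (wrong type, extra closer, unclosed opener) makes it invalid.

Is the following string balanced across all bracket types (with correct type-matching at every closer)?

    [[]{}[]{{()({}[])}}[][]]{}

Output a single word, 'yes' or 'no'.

pos 0: push '['; stack = [
pos 1: push '['; stack = [[
pos 2: ']' matches '['; pop; stack = [
pos 3: push '{'; stack = [{
pos 4: '}' matches '{'; pop; stack = [
pos 5: push '['; stack = [[
pos 6: ']' matches '['; pop; stack = [
pos 7: push '{'; stack = [{
pos 8: push '{'; stack = [{{
pos 9: push '('; stack = [{{(
pos 10: ')' matches '('; pop; stack = [{{
pos 11: push '('; stack = [{{(
pos 12: push '{'; stack = [{{({
pos 13: '}' matches '{'; pop; stack = [{{(
pos 14: push '['; stack = [{{([
pos 15: ']' matches '['; pop; stack = [{{(
pos 16: ')' matches '('; pop; stack = [{{
pos 17: '}' matches '{'; pop; stack = [{
pos 18: '}' matches '{'; pop; stack = [
pos 19: push '['; stack = [[
pos 20: ']' matches '['; pop; stack = [
pos 21: push '['; stack = [[
pos 22: ']' matches '['; pop; stack = [
pos 23: ']' matches '['; pop; stack = (empty)
pos 24: push '{'; stack = {
pos 25: '}' matches '{'; pop; stack = (empty)
end: stack empty → VALID
Verdict: properly nested → yes

Answer: yes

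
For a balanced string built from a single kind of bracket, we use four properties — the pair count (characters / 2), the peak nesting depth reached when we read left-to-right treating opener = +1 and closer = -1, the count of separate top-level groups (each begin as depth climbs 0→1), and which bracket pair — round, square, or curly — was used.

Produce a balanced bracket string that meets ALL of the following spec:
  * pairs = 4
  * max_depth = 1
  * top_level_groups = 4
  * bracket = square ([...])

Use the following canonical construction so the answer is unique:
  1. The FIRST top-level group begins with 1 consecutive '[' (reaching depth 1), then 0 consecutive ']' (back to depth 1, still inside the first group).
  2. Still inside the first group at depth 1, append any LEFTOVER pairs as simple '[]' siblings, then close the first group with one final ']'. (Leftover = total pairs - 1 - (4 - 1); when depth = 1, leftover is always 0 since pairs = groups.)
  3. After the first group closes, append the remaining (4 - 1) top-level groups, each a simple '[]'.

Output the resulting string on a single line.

Spec: pairs=4 depth=1 groups=4
Leftover pairs = 4 - 1 - (4-1) = 0
First group: deep chain of depth 1 + 0 sibling pairs
Remaining 3 groups: simple '[]' each

Answer: [][][][]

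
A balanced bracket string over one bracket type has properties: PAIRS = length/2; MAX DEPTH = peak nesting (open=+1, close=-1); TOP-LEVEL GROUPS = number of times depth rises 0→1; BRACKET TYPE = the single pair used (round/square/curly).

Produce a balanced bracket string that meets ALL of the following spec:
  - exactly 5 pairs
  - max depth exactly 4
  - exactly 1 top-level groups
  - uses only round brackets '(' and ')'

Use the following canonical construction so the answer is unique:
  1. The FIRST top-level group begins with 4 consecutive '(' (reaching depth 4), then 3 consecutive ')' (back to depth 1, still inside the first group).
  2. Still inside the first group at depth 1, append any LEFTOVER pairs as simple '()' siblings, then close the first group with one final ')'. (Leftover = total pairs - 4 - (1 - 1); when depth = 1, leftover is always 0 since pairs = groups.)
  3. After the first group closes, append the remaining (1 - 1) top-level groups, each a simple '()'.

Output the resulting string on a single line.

Answer: (((()))())

Derivation:
Spec: pairs=5 depth=4 groups=1
Leftover pairs = 5 - 4 - (1-1) = 1
First group: deep chain of depth 4 + 1 sibling pairs
Remaining 0 groups: simple '()' each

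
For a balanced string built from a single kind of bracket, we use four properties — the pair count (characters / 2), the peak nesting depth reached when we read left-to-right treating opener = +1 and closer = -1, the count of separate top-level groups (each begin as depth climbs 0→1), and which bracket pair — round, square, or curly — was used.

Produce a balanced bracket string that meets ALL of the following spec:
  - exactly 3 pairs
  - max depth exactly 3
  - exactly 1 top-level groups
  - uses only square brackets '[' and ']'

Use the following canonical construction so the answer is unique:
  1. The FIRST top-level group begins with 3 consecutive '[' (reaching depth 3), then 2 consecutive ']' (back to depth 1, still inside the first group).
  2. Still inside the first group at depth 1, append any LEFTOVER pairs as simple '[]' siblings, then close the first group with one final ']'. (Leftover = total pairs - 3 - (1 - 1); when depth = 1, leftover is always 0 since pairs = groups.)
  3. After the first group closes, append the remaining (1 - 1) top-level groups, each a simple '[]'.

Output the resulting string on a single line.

Spec: pairs=3 depth=3 groups=1
Leftover pairs = 3 - 3 - (1-1) = 0
First group: deep chain of depth 3 + 0 sibling pairs
Remaining 0 groups: simple '[]' each

Answer: [[[]]]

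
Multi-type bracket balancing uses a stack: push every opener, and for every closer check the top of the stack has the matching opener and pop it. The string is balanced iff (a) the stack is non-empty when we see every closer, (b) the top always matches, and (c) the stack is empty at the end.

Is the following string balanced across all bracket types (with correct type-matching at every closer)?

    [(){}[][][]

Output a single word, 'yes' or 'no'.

pos 0: push '['; stack = [
pos 1: push '('; stack = [(
pos 2: ')' matches '('; pop; stack = [
pos 3: push '{'; stack = [{
pos 4: '}' matches '{'; pop; stack = [
pos 5: push '['; stack = [[
pos 6: ']' matches '['; pop; stack = [
pos 7: push '['; stack = [[
pos 8: ']' matches '['; pop; stack = [
pos 9: push '['; stack = [[
pos 10: ']' matches '['; pop; stack = [
end: stack still non-empty ([) → INVALID
Verdict: unclosed openers at end: [ → no

Answer: no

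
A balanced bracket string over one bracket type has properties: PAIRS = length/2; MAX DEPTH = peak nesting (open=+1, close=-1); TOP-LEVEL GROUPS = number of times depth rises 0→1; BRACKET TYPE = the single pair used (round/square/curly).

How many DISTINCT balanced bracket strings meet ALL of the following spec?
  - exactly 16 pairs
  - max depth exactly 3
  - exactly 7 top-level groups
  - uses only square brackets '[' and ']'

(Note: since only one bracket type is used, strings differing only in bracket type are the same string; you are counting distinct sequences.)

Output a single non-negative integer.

Spec: pairs=16 depth=3 groups=7
Count(depth <= 3) = 175504
Count(depth <= 2) = 5005
Count(depth == 3) = 175504 - 5005 = 170499

Answer: 170499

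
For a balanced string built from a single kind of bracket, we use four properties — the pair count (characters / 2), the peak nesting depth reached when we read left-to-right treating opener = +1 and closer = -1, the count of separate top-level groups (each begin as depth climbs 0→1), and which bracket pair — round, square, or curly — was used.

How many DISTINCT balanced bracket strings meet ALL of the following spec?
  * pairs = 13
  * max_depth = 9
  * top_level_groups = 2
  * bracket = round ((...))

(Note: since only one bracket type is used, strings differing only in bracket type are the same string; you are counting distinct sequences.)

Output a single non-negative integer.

Spec: pairs=13 depth=9 groups=2
Count(depth <= 9) = 207596
Count(depth <= 8) = 205436
Count(depth == 9) = 207596 - 205436 = 2160

Answer: 2160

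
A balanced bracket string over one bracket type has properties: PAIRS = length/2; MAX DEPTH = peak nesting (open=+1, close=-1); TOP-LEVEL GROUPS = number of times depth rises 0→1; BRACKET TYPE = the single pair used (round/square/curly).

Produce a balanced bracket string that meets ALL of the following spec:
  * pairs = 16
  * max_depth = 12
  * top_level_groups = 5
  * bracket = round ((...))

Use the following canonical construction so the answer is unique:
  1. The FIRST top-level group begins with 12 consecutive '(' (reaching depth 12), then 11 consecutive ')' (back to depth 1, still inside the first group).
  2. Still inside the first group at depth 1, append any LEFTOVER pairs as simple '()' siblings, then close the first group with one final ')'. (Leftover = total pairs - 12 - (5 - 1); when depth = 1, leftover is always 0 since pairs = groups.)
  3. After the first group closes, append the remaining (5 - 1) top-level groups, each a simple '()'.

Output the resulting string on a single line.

Answer: (((((((((((())))))))))))()()()()

Derivation:
Spec: pairs=16 depth=12 groups=5
Leftover pairs = 16 - 12 - (5-1) = 0
First group: deep chain of depth 12 + 0 sibling pairs
Remaining 4 groups: simple '()' each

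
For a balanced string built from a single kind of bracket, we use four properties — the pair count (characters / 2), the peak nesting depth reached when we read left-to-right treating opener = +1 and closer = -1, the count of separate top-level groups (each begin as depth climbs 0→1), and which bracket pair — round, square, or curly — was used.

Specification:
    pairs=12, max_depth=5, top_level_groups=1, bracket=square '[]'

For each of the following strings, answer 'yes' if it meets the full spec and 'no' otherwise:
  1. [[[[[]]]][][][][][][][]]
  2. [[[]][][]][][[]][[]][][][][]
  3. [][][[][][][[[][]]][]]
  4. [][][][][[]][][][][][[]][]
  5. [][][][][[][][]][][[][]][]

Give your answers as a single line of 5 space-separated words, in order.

String 1 '[[[[[]]]][][][][][][][]]': depth seq [1 2 3 4 5 4 3 2 1 2 1 2 1 2 1 2 1 2 1 2 1 2 1 0]
  -> pairs=12 depth=5 groups=1 -> yes
String 2 '[[[]][][]][][[]][[]][][][][]': depth seq [1 2 3 2 1 2 1 2 1 0 1 0 1 2 1 0 1 2 1 0 1 0 1 0 1 0 1 0]
  -> pairs=14 depth=3 groups=8 -> no
String 3 '[][][[][][][[[][]]][]]': depth seq [1 0 1 0 1 2 1 2 1 2 1 2 3 4 3 4 3 2 1 2 1 0]
  -> pairs=11 depth=4 groups=3 -> no
String 4 '[][][][][[]][][][][][[]][]': depth seq [1 0 1 0 1 0 1 0 1 2 1 0 1 0 1 0 1 0 1 0 1 2 1 0 1 0]
  -> pairs=13 depth=2 groups=11 -> no
String 5 '[][][][][[][][]][][[][]][]': depth seq [1 0 1 0 1 0 1 0 1 2 1 2 1 2 1 0 1 0 1 2 1 2 1 0 1 0]
  -> pairs=13 depth=2 groups=8 -> no

Answer: yes no no no no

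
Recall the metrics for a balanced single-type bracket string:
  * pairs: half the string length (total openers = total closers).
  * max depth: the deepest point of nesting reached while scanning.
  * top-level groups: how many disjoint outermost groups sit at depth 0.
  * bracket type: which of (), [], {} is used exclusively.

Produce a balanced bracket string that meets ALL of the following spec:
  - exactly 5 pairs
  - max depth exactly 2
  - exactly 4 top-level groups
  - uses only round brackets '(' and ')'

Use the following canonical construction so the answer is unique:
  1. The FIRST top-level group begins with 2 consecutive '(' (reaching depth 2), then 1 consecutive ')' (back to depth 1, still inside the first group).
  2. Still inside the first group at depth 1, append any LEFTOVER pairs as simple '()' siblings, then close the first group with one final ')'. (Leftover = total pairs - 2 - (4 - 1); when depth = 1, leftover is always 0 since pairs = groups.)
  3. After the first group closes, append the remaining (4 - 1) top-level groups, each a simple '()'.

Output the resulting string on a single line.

Answer: (())()()()

Derivation:
Spec: pairs=5 depth=2 groups=4
Leftover pairs = 5 - 2 - (4-1) = 0
First group: deep chain of depth 2 + 0 sibling pairs
Remaining 3 groups: simple '()' each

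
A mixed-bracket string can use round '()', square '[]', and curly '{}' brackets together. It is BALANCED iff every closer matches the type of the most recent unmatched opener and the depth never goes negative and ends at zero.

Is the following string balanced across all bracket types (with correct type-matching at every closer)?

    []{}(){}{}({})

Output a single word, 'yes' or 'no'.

pos 0: push '['; stack = [
pos 1: ']' matches '['; pop; stack = (empty)
pos 2: push '{'; stack = {
pos 3: '}' matches '{'; pop; stack = (empty)
pos 4: push '('; stack = (
pos 5: ')' matches '('; pop; stack = (empty)
pos 6: push '{'; stack = {
pos 7: '}' matches '{'; pop; stack = (empty)
pos 8: push '{'; stack = {
pos 9: '}' matches '{'; pop; stack = (empty)
pos 10: push '('; stack = (
pos 11: push '{'; stack = ({
pos 12: '}' matches '{'; pop; stack = (
pos 13: ')' matches '('; pop; stack = (empty)
end: stack empty → VALID
Verdict: properly nested → yes

Answer: yes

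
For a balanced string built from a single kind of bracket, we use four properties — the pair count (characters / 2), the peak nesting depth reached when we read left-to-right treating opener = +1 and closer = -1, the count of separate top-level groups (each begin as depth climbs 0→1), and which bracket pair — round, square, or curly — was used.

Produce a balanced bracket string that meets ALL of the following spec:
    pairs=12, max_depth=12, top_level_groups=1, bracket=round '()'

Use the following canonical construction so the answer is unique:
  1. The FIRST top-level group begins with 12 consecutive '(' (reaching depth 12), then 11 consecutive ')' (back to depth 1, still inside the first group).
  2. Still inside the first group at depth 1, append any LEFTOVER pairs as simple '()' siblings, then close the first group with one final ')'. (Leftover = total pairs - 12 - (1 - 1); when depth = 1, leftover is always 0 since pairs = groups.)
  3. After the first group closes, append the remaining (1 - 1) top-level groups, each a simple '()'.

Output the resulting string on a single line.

Answer: (((((((((((())))))))))))

Derivation:
Spec: pairs=12 depth=12 groups=1
Leftover pairs = 12 - 12 - (1-1) = 0
First group: deep chain of depth 12 + 0 sibling pairs
Remaining 0 groups: simple '()' each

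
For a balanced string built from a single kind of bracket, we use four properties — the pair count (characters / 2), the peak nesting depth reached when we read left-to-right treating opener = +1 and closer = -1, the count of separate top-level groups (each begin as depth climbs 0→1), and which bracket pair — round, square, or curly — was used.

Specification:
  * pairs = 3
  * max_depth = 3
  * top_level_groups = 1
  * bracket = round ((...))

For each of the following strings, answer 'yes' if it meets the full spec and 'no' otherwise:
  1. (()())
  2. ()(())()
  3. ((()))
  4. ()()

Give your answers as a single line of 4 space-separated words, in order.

Answer: no no yes no

Derivation:
String 1 '(()())': depth seq [1 2 1 2 1 0]
  -> pairs=3 depth=2 groups=1 -> no
String 2 '()(())()': depth seq [1 0 1 2 1 0 1 0]
  -> pairs=4 depth=2 groups=3 -> no
String 3 '((()))': depth seq [1 2 3 2 1 0]
  -> pairs=3 depth=3 groups=1 -> yes
String 4 '()()': depth seq [1 0 1 0]
  -> pairs=2 depth=1 groups=2 -> no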